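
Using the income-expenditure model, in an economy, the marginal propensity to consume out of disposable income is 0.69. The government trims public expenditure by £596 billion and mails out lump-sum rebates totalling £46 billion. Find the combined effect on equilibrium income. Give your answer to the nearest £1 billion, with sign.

−£1,820 billion

Expenditure multiplier = 1/(1 − MPC) = 1/(1 − 0.69) = 1/0.31 ≈ 3.226.
ΔG contributes k·ΔG = (−£596 billion) / 0.31 ≈ −£1,922.6 billion.
ΔT of −£46 billion changes first-round spending by −c·ΔT = +£31.74 billion, contributing k·(−c·ΔT) = (+£31.74 billion) / 0.31 ≈ +£102.4 billion.
Net ΔY = k(ΔG − c·ΔT) = (−£564.26 billion) / 0.31 ≈ −£1,820 billion.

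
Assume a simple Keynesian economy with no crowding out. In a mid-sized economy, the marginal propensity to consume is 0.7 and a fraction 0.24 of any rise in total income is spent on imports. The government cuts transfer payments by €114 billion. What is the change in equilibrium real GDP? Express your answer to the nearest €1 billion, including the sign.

−€148 billion

The transfer change shifts disposable income by −€114 billion, so first-round consumption changes by c·ΔTR = 0.7 × (−€114 billion) = −€79.8 billion.
Expenditure multiplier = 1/(1 − c + m) = 1/(1 − 0.7 + 0.24) = 1/0.54 ≈ 1.852.
The transfer multiplier is c × k ≈ 1.296, so ΔY = k × (c·ΔTR) = (−€79.8 billion) / 0.54 ≈ −€148 billion.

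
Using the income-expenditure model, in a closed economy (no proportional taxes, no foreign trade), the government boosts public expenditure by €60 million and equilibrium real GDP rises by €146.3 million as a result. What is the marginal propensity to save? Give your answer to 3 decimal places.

0.410

Implied spending multiplier k = ΔY/ΔG = 146.3/60 ≈ 2.4383.
Since k = 1/(1 − MPC), MPC = 1 − 1/k = 1 − ΔG/ΔY = 1 − 60/146.3 ≈ 0.590.
MPS = 1 − MPC = 0.410.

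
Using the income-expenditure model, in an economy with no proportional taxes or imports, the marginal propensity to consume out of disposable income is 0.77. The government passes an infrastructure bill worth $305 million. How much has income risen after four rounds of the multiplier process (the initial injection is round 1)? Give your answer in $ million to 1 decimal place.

Round 1 adds ΔG = $305 million; each later round is MPC = 0.77 times the previous.
After 4 rounds: 305 + 234.85 + 180.8345 + 139.242565 = ΔG·(1 − c^4)/(1 − c) = 305 × (1 − 0.35153041)/0.23 ≈ $859.9 million.

$859.9 million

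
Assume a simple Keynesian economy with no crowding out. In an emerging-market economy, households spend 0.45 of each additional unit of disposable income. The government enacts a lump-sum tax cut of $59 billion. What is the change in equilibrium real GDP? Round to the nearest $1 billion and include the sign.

A lump-sum tax change of −$59 billion shifts disposable income by +$59 billion; first-round consumption changes by −c × ΔT = −0.45 × (−$59 billion) = +$26.55 billion.
Expenditure multiplier = 1/(1 − MPC) = 1/(1 − 0.45) = 1/0.55 ≈ 1.818.
The tax multiplier is −c × k ≈ −0.818, so ΔY = k × (−c·ΔT) = (+$26.55 billion) / 0.55 ≈ +$48 billion.

+$48 billion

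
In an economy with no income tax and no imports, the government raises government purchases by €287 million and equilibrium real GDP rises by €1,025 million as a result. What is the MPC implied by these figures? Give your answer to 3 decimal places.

Implied spending multiplier k = ΔY/ΔG = 1,025/287 ≈ 3.5714.
Since k = 1/(1 − MPC), MPC = 1 − 1/k = 1 − ΔG/ΔY = 1 − 287/1,025 = 0.720.

0.720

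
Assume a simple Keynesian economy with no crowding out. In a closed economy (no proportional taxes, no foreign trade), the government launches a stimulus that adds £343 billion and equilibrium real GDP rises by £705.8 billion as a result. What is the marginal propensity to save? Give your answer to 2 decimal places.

Implied spending multiplier k = ΔY/ΔG = 705.8/343 ≈ 2.0577.
Since k = 1/(1 − MPC), MPC = 1 − 1/k = 1 − ΔG/ΔY = 1 − 343/705.8 ≈ 0.51.
MPS = 1 − MPC = 0.49.

0.49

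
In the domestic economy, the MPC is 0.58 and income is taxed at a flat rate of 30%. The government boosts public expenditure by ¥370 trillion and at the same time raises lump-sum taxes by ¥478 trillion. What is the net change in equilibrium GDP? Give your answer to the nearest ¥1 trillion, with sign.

Expenditure multiplier = 1/(1 − c(1−t)) = 1/(1 − 0.58×0.7) = 1/0.594 ≈ 1.684.
ΔG contributes k·ΔG = (+¥370 trillion) / 0.594 ≈ +¥622.9 trillion.
ΔT of +¥478 trillion changes first-round spending by −c·ΔT = −¥277.24 trillion, contributing k·(−c·ΔT) = (−¥277.24 trillion) / 0.594 ≈ −¥466.7 trillion.
Net ΔY = k(ΔG − c·ΔT) = (+¥92.76 trillion) / 0.594 ≈ +¥156 trillion.

+¥156 trillion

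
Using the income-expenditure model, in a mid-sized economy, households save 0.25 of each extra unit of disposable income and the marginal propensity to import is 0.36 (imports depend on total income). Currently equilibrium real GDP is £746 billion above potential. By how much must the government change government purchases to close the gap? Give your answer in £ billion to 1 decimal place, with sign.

MPC = 1 − MPS = 1 − 0.25 = 0.75.
Spending multiplier = 1/(1 − c + m) = 1/(1 − 0.75 + 0.36) = 1/0.61 ≈ 1.639.
Need ΔY = −£746 billion, so ΔG = ΔY/k = (−£746 billion) × 0.61 ≈ −£455.1 billion.
The government should cut government purchases by £455.1 billion.

−£455.1 billion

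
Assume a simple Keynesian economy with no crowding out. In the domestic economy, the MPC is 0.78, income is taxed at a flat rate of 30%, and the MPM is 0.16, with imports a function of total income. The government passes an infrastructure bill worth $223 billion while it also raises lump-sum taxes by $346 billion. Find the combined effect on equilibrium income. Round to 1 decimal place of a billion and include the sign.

Expenditure multiplier = 1/(1 − c(1−t) + m) = 1/(1 − 0.78×0.7 + 0.16) = 1/0.614 ≈ 1.629.
ΔG contributes k·ΔG = (+$223 billion) / 0.614 ≈ +$363.2 billion.
ΔT of +$346 billion changes first-round spending by −c·ΔT = −$269.88 billion, contributing k·(−c·ΔT) = (−$269.88 billion) / 0.614 ≈ −$439.5 billion.
Net ΔY = k(ΔG − c·ΔT) = (−$46.88 billion) / 0.614 ≈ −$76.4 billion.

−$76.4 billion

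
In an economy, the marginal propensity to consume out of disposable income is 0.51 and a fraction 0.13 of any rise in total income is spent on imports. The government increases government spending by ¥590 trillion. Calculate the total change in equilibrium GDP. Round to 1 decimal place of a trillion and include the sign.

+¥951.6 trillion

Spending multiplier = 1/(1 − c + m) = 1/(1 − 0.51 + 0.13) = 1/0.62 ≈ 1.613.
ΔY = k × ΔG = (+¥590 trillion) / 0.62 ≈ +¥951.6 trillion.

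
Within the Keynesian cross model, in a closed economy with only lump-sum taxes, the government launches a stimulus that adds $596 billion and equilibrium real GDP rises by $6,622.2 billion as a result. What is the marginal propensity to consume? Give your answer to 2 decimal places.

0.91

Implied spending multiplier k = ΔY/ΔG = 6,622.2/596 ≈ 11.1111.
Since k = 1/(1 − MPC), MPC = 1 − 1/k = 1 − ΔG/ΔY = 1 − 596/6,622.2 ≈ 0.91.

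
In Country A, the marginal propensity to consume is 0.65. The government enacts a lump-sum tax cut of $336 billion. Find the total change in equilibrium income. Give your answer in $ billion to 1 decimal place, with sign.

A lump-sum tax change of −$336 billion shifts disposable income by +$336 billion; first-round consumption changes by −c × ΔT = −0.65 × (−$336 billion) = +$218.4 billion.
Expenditure multiplier = 1/(1 − MPC) = 1/(1 − 0.65) = 1/0.35 ≈ 2.857.
The tax multiplier is −c × k ≈ −1.857, so ΔY = k × (−c·ΔT) = (+$218.4 billion) / 0.35 = +$624 billion.

+$624.0 billion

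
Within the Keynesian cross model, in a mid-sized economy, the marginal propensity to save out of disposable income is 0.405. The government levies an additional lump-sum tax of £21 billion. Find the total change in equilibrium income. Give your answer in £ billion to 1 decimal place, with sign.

MPC = 1 − MPS = 1 − 0.405 = 0.595.
A lump-sum tax change of +£21 billion shifts disposable income by −£21 billion; first-round consumption changes by −c × ΔT = −0.595 × (+£21 billion) = −£12.495 billion.
Expenditure multiplier = 1/(1 − MPC) = 1/(1 − 0.595) = 1/0.405 ≈ 2.469.
The tax multiplier is −c × k ≈ −1.469, so ΔY = k × (−c·ΔT) = (−£12.495 billion) / 0.405 ≈ −£30.9 billion.

−£30.9 billion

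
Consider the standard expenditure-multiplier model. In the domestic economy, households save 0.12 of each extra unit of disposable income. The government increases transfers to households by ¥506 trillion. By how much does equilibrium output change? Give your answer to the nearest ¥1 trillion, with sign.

+¥3,711 trillion

MPC = 1 − MPS = 1 − 0.12 = 0.88.
The transfer change shifts disposable income by +¥506 trillion, so first-round consumption changes by c·ΔTR = 0.88 × (+¥506 trillion) = +¥445.28 trillion.
Expenditure multiplier = 1/(1 − MPC) = 1/(1 − 0.88) = 1/0.12 ≈ 8.333.
The transfer multiplier is c × k ≈ 7.333, so ΔY = k × (c·ΔTR) = (+¥445.28 trillion) / 0.12 ≈ +¥3,711 trillion.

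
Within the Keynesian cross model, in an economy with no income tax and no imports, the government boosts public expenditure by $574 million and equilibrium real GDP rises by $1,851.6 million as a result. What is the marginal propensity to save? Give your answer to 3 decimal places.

0.310

Implied spending multiplier k = ΔY/ΔG = 1,851.6/574 ≈ 3.2258.
Since k = 1/(1 − MPC), MPC = 1 − 1/k = 1 − ΔG/ΔY = 1 − 574/1,851.6 ≈ 0.690.
MPS = 1 − MPC = 0.310.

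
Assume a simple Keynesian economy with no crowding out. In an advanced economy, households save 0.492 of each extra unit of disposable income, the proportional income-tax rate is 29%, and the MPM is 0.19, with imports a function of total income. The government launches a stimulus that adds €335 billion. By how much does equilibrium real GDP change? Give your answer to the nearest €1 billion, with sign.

MPC = 1 − MPS = 1 − 0.492 = 0.508.
Spending multiplier = 1/(1 − c(1−t) + m) = 1/(1 − 0.508×0.71 + 0.19) = 1/0.82932 ≈ 1.206.
ΔY = k × ΔG = (+€335 billion) / 0.82932 ≈ +€404 billion.

+€404 billion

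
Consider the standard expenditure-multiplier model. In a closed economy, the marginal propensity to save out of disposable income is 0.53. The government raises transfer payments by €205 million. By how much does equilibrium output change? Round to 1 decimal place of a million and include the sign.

MPC = 1 − MPS = 1 − 0.53 = 0.47.
The transfer change shifts disposable income by +€205 million, so first-round consumption changes by c·ΔTR = 0.47 × (+€205 million) = +€96.35 million.
Expenditure multiplier = 1/(1 − MPC) = 1/(1 − 0.47) = 1/0.53 ≈ 1.887.
The transfer multiplier is c × k ≈ 0.887, so ΔY = k × (c·ΔTR) = (+€96.35 million) / 0.53 ≈ +€181.8 million.

+€181.8 million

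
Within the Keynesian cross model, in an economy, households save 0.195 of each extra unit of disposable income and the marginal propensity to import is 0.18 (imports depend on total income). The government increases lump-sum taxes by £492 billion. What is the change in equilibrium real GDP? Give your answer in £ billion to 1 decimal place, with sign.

MPC = 1 − MPS = 1 − 0.195 = 0.805.
A lump-sum tax change of +£492 billion shifts disposable income by −£492 billion; first-round consumption changes by −c × ΔT = −0.805 × (+£492 billion) = −£396.06 billion.
Expenditure multiplier = 1/(1 − c + m) = 1/(1 − 0.805 + 0.18) = 1/0.375 ≈ 2.667.
The tax multiplier is −c × k ≈ −2.147, so ΔY = k × (−c·ΔT) = (−£396.06 billion) / 0.375 ≈ −£1,056.2 billion.

−£1,056.2 billion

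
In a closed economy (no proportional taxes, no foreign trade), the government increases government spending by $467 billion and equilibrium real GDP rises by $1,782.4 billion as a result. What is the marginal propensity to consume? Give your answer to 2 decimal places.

0.74

Implied spending multiplier k = ΔY/ΔG = 1,782.4/467 ≈ 3.8167.
Since k = 1/(1 − MPC), MPC = 1 − 1/k = 1 − ΔG/ΔY = 1 − 467/1,782.4 ≈ 0.74.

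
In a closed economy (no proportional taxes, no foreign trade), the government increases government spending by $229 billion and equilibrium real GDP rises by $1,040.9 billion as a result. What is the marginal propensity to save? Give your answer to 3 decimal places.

Implied spending multiplier k = ΔY/ΔG = 1,040.9/229 ≈ 4.5454.
Since k = 1/(1 − MPC), MPC = 1 − 1/k = 1 − ΔG/ΔY = 1 − 229/1,040.9 ≈ 0.780.
MPS = 1 − MPC = 0.220.

0.220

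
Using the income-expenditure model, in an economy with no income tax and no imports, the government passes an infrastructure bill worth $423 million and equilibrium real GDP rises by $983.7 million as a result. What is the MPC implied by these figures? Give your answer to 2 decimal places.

0.57

Implied spending multiplier k = ΔY/ΔG = 983.7/423 ≈ 2.3255.
Since k = 1/(1 − MPC), MPC = 1 − 1/k = 1 − ΔG/ΔY = 1 − 423/983.7 ≈ 0.57.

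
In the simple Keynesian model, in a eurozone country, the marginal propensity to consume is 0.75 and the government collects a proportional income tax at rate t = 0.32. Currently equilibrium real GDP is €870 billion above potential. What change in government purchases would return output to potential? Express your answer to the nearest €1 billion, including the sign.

−€426 billion

Spending multiplier = 1/(1 − c(1−t)) = 1/(1 − 0.75×0.68) = 1/0.49 ≈ 2.041.
Need ΔY = −€870 billion, so ΔG = ΔY/k = (−€870 billion) × 0.49 ≈ −€426 billion.
The government should cut government purchases by €426 billion.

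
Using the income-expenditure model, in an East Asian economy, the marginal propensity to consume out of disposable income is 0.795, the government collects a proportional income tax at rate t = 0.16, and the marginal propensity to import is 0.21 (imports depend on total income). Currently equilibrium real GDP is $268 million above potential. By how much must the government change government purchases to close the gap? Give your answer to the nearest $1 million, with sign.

−$145 million

Spending multiplier = 1/(1 − c(1−t) + m) = 1/(1 − 0.795×0.84 + 0.21) = 1/0.5422 ≈ 1.844.
Need ΔY = −$268 million, so ΔG = ΔY/k = (−$268 million) × 0.5422 ≈ −$145 million.
The government should cut government purchases by $145 million.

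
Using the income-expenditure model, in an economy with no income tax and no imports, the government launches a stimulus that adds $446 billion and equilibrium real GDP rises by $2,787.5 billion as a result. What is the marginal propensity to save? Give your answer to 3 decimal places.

0.160

Implied spending multiplier k = ΔY/ΔG = 2,787.5/446 = 6.25.
Since k = 1/(1 − MPC), MPC = 1 − 1/k = 1 − ΔG/ΔY = 1 − 446/2,787.5 = 0.840.
MPS = 1 − MPC = 0.160.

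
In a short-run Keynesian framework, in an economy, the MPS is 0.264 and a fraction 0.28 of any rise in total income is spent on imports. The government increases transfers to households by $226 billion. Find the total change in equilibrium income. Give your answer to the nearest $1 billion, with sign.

+$306 billion

MPC = 1 − MPS = 1 − 0.264 = 0.736.
The transfer change shifts disposable income by +$226 billion, so first-round consumption changes by c·ΔTR = 0.736 × (+$226 billion) = +$166.336 billion.
Expenditure multiplier = 1/(1 − c + m) = 1/(1 − 0.736 + 0.28) = 1/0.544 ≈ 1.838.
The transfer multiplier is c × k ≈ 1.353, so ΔY = k × (c·ΔTR) = (+$166.336 billion) / 0.544 ≈ +$306 billion.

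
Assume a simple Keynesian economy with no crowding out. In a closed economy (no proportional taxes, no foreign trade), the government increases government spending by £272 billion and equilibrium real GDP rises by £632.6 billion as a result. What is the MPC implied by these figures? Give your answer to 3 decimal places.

0.570

Implied spending multiplier k = ΔY/ΔG = 632.6/272 ≈ 2.3257.
Since k = 1/(1 − MPC), MPC = 1 − 1/k = 1 − ΔG/ΔY = 1 − 272/632.6 ≈ 0.570.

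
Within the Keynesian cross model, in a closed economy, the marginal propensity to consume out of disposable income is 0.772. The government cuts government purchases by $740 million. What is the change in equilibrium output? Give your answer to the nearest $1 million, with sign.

Spending multiplier = 1/(1 − MPC) = 1/(1 − 0.772) = 1/0.228 ≈ 4.386.
ΔY = k × ΔG = (−$740 million) / 0.228 ≈ −$3,246 million.

−$3,246 million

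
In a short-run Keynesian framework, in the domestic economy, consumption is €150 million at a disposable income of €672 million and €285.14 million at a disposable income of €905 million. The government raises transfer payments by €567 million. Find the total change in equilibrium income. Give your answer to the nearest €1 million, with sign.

+€783 million

MPC = ΔC/ΔYd = (285.14 − 150)/(905 − 672) = 135.14/233 = 0.58.
The transfer change shifts disposable income by +€567 million, so first-round consumption changes by c·ΔTR = 0.58 × (+€567 million) = +€328.86 million.
Expenditure multiplier = 1/(1 − MPC) = 1/(1 − 0.58) = 1/0.42 ≈ 2.381.
The transfer multiplier is c × k ≈ 1.381, so ΔY = k × (c·ΔTR) = (+€328.86 million) / 0.42 = +€783 million.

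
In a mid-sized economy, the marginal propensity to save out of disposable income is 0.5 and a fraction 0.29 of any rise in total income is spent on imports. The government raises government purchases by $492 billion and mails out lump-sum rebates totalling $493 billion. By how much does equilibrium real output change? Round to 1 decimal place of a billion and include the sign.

+$934.8 billion

MPC = 1 − MPS = 1 − 0.5 = 0.5.
Expenditure multiplier = 1/(1 − c + m) = 1/(1 − 0.5 + 0.29) = 1/0.79 ≈ 1.266.
ΔG contributes k·ΔG = (+$492 billion) / 0.79 ≈ +$622.8 billion.
ΔT of −$493 billion changes first-round spending by −c·ΔT = +$246.5 billion, contributing k·(−c·ΔT) = (+$246.5 billion) / 0.79 ≈ +$312 billion.
Net ΔY = k(ΔG − c·ΔT) = (+$738.5 billion) / 0.79 ≈ +$934.8 billion.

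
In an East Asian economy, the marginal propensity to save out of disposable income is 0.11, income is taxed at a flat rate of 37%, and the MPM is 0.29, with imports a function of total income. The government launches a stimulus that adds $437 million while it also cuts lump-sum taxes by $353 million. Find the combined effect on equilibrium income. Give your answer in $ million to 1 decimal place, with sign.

MPC = 1 − MPS = 1 − 0.11 = 0.89.
Expenditure multiplier = 1/(1 − c(1−t) + m) = 1/(1 − 0.89×0.63 + 0.29) = 1/0.7293 ≈ 1.371.
ΔG contributes k·ΔG = (+$437 million) / 0.7293 ≈ +$599.2 million.
ΔT of −$353 million changes first-round spending by −c·ΔT = +$314.17 million, contributing k·(−c·ΔT) = (+$314.17 million) / 0.7293 ≈ +$430.8 million.
Net ΔY = k(ΔG − c·ΔT) = (+$751.17 million) / 0.7293 ≈ +$1,030 million.

+$1,030.0 million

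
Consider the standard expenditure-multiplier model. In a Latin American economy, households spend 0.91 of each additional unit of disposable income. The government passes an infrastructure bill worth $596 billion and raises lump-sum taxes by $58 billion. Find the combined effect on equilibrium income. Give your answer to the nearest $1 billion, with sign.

Expenditure multiplier = 1/(1 − MPC) = 1/(1 − 0.91) = 1/0.09 ≈ 11.111.
ΔG contributes k·ΔG = (+$596 billion) / 0.09 ≈ +$6,622.2 billion.
ΔT of +$58 billion changes first-round spending by −c·ΔT = −$52.78 billion, contributing k·(−c·ΔT) = (−$52.78 billion) / 0.09 ≈ −$586.4 billion.
Net ΔY = k(ΔG − c·ΔT) = (+$543.22 billion) / 0.09 ≈ +$6,036 billion.

+$6,036 billion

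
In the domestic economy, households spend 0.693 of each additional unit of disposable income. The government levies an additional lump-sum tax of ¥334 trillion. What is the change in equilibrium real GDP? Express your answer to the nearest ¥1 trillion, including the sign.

A lump-sum tax change of +¥334 trillion shifts disposable income by −¥334 trillion; first-round consumption changes by −c × ΔT = −0.693 × (+¥334 trillion) = −¥231.462 trillion.
Expenditure multiplier = 1/(1 − MPC) = 1/(1 − 0.693) = 1/0.307 ≈ 3.257.
The tax multiplier is −c × k ≈ −2.257, so ΔY = k × (−c·ΔT) = (−¥231.462 trillion) / 0.307 ≈ −¥754 trillion.

−¥754 trillion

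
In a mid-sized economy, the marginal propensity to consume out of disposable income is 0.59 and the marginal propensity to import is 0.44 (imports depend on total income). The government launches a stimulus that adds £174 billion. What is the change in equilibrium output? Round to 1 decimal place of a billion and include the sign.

Government-spending multiplier = 1/(1 − c + m) = 1/(1 − 0.59 + 0.44) = 1/0.85 ≈ 1.176.
ΔY = k × ΔG = (+£174 billion) / 0.85 ≈ +£204.7 billion.

+£204.7 billion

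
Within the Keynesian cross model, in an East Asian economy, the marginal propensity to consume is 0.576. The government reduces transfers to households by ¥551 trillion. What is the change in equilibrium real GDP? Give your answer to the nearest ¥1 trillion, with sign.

The transfer change shifts disposable income by −¥551 trillion, so first-round consumption changes by c·ΔTR = 0.576 × (−¥551 trillion) = −¥317.376 trillion.
Expenditure multiplier = 1/(1 − MPC) = 1/(1 − 0.576) = 1/0.424 ≈ 2.358.
The transfer multiplier is c × k ≈ 1.358, so ΔY = k × (c·ΔTR) = (−¥317.376 trillion) / 0.424 ≈ −¥749 trillion.

−¥749 trillion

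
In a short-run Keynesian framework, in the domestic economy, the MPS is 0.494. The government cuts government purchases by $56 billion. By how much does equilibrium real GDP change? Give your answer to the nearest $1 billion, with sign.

MPC = 1 − MPS = 1 − 0.494 = 0.506.
Spending multiplier = 1/(1 − MPC) = 1/(1 − 0.506) = 1/0.494 ≈ 2.024.
ΔY = k × ΔG = (−$56 billion) / 0.494 ≈ −$113 billion.

−$113 billion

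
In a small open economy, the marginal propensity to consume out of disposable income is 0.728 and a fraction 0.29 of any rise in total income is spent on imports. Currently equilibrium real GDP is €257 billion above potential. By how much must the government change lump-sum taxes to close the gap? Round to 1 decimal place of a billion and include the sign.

Spending multiplier = 1/(1 − c + m) = 1/(1 − 0.728 + 0.29) = 1/0.562 ≈ 1.779.
Tax multiplier = −c·k = −0.728/0.562 ≈ −1.295. Need ΔY = −€257 billion, so ΔT = ΔY/(−c·k) = −(−€257 billion) × 0.562 / 0.728 ≈ +€198.4 billion.
The government should raise lump-sum taxes by €198.4 billion.

+€198.4 billion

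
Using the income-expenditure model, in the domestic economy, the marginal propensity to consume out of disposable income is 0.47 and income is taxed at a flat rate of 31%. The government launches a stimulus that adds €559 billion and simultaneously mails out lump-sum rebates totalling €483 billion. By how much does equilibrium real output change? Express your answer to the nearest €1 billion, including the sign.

+€1,163 billion

Expenditure multiplier = 1/(1 − c(1−t)) = 1/(1 − 0.47×0.69) = 1/0.6757 ≈ 1.48.
ΔG contributes k·ΔG = (+€559 billion) / 0.6757 ≈ +€827.3 billion.
ΔT of −€483 billion changes first-round spending by −c·ΔT = +€227.01 billion, contributing k·(−c·ΔT) = (+€227.01 billion) / 0.6757 ≈ +€336 billion.
Net ΔY = k(ΔG − c·ΔT) = (+€786.01 billion) / 0.6757 ≈ +€1,163 billion.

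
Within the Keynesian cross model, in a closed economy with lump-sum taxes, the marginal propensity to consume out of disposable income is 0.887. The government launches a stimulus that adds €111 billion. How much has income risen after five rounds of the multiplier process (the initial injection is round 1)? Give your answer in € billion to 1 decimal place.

Round 1 adds ΔG = €111 billion; each later round is MPC = 0.887 times the previous.
After 5 rounds: 111 + 98.457 + 87.331359 + 77.462915433 + 68.709605989071 = ΔG·(1 − c^5)/(1 − c) = 111 × (1 − 0.549057842453207)/0.113 ≈ €443 billion.

€443.0 billion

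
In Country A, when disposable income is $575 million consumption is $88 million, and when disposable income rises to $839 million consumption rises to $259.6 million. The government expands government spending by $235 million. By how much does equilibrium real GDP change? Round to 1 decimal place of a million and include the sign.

MPC = ΔC/ΔYd = (259.6 − 88)/(839 − 575) = 171.6/264 = 0.65.
Expenditure multiplier = 1/(1 − MPC) = 1/(1 − 0.65) = 1/0.35 ≈ 2.857.
ΔY = k × ΔG = (+$235 million) / 0.35 ≈ +$671.4 million.

+$671.4 million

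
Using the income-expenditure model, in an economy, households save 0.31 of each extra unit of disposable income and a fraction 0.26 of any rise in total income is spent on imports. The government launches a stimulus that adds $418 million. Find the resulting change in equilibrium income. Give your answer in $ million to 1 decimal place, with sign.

MPC = 1 − MPS = 1 − 0.31 = 0.69.
Expenditure multiplier = 1/(1 − c + m) = 1/(1 − 0.69 + 0.26) = 1/0.57 ≈ 1.754.
ΔY = k × ΔG = (+$418 million) / 0.57 ≈ +$733.3 million.

+$733.3 million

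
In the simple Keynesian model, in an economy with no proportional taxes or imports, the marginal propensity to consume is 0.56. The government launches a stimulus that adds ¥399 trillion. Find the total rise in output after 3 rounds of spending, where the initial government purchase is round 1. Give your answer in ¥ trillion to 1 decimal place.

¥747.6 trillion

Round 1 adds ΔG = ¥399 trillion; each later round is MPC = 0.56 times the previous.
After 3 rounds: 399 + 223.44 + 125.1264 = ΔG·(1 − c^3)/(1 − c) = 399 × (1 − 0.175616)/0.44 ≈ ¥747.6 trillion.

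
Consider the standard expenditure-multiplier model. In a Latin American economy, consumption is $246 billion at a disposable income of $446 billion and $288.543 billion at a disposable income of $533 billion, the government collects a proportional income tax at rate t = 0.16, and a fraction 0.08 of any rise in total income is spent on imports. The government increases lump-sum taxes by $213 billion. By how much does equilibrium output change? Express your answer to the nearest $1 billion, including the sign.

MPC = ΔC/ΔYd = (288.543 − 246)/(533 − 446) = 42.543/87 = 0.489.
A lump-sum tax change of +$213 billion shifts disposable income by −$213 billion; first-round consumption changes by −c × ΔT = −0.489 × (+$213 billion) = −$104.157 billion.
Expenditure multiplier = 1/(1 − c(1−t) + m) = 1/(1 − 0.489×0.84 + 0.08) = 1/0.66924 ≈ 1.494.
The tax multiplier is −c × k ≈ −0.731, so ΔY = k × (−c·ΔT) = (−$104.157 billion) / 0.66924 ≈ −$156 billion.

−$156 billion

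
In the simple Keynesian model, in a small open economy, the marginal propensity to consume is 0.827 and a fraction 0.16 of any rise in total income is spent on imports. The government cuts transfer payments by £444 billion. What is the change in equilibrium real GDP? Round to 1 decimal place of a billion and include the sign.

The transfer change shifts disposable income by −£444 billion, so first-round consumption changes by c·ΔTR = 0.827 × (−£444 billion) = −£367.188 billion.
Expenditure multiplier = 1/(1 − c + m) = 1/(1 − 0.827 + 0.16) = 1/0.333 ≈ 3.003.
The transfer multiplier is c × k ≈ 2.483, so ΔY = k × (c·ΔTR) = (−£367.188 billion) / 0.333 ≈ −£1,102.7 billion.

−£1,102.7 billion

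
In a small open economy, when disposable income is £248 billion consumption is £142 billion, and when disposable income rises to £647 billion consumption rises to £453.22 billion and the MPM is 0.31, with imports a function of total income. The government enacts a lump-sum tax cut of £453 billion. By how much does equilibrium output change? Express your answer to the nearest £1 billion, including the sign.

+£667 billion

MPC = ΔC/ΔYd = (453.22 − 142)/(647 − 248) = 311.22/399 = 0.78.
A lump-sum tax change of −£453 billion shifts disposable income by +£453 billion; first-round consumption changes by −c × ΔT = −0.78 × (−£453 billion) = +£353.34 billion.
Expenditure multiplier = 1/(1 − c + m) = 1/(1 − 0.78 + 0.31) = 1/0.53 ≈ 1.887.
The tax multiplier is −c × k ≈ −1.472, so ΔY = k × (−c·ΔT) = (+£353.34 billion) / 0.53 ≈ +£667 billion.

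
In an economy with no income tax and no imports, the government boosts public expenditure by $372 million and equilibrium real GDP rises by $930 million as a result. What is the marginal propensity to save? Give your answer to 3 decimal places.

Implied spending multiplier k = ΔY/ΔG = 930/372 = 2.5.
Since k = 1/(1 − MPC), MPC = 1 − 1/k = 1 − ΔG/ΔY = 1 − 372/930 = 0.600.
MPS = 1 − MPC = 0.400.

0.400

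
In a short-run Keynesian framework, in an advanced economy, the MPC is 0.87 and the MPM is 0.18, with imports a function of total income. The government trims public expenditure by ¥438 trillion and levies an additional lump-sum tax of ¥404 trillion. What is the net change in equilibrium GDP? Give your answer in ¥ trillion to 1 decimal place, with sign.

Expenditure multiplier = 1/(1 − c + m) = 1/(1 − 0.87 + 0.18) = 1/0.31 ≈ 3.226.
ΔG contributes k·ΔG = (−¥438 trillion) / 0.31 ≈ −¥1,412.9 trillion.
ΔT of +¥404 trillion changes first-round spending by −c·ΔT = −¥351.48 trillion, contributing k·(−c·ΔT) = (−¥351.48 trillion) / 0.31 ≈ −¥1,133.8 trillion.
Net ΔY = k(ΔG − c·ΔT) = (−¥789.48 trillion) / 0.31 ≈ −¥2,546.7 trillion.

−¥2,546.7 trillion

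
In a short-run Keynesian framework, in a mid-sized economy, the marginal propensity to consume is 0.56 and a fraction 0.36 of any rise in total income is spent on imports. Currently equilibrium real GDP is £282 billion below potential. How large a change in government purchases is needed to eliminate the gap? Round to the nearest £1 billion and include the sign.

Spending multiplier = 1/(1 − c + m) = 1/(1 − 0.56 + 0.36) = 1/0.8 = 1.25.
Need ΔY = +£282 billion, so ΔG = ΔY/k = (+£282 billion) × 0.8 ≈ +£226 billion.
The government should increase government purchases by £226 billion.

+£226 billion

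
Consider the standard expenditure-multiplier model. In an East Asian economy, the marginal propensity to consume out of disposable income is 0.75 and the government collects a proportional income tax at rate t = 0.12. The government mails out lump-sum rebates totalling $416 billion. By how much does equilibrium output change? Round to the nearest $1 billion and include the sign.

A lump-sum tax change of −$416 billion shifts disposable income by +$416 billion; first-round consumption changes by −c × ΔT = −0.75 × (−$416 billion) = +$312 billion.
Expenditure multiplier = 1/(1 − c(1−t)) = 1/(1 − 0.75×0.88) = 1/0.34 ≈ 2.941.
The tax multiplier is −c × k ≈ −2.206, so ΔY = k × (−c·ΔT) = (+$312 billion) / 0.34 ≈ +$918 billion.

+$918 billion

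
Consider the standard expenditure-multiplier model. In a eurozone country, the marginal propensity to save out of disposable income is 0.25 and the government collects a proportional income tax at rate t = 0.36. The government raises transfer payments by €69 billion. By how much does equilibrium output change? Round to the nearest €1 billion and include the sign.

+€100 billion

MPC = 1 − MPS = 1 − 0.25 = 0.75.
The transfer change shifts disposable income by +€69 billion, so first-round consumption changes by c·ΔTR = 0.75 × (+€69 billion) = +€51.75 billion.
Expenditure multiplier = 1/(1 − c(1−t)) = 1/(1 − 0.75×0.64) = 1/0.52 ≈ 1.923.
The transfer multiplier is c × k ≈ 1.442, so ΔY = k × (c·ΔTR) = (+€51.75 billion) / 0.52 ≈ +€100 billion.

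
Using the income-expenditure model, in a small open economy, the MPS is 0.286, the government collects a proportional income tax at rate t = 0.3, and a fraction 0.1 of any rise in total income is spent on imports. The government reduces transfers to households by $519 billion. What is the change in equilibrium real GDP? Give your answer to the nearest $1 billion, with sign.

−$617 billion

MPC = 1 − MPS = 1 − 0.286 = 0.714.
The transfer change shifts disposable income by −$519 billion, so first-round consumption changes by c·ΔTR = 0.714 × (−$519 billion) = −$370.566 billion.
Expenditure multiplier = 1/(1 − c(1−t) + m) = 1/(1 − 0.714×0.7 + 0.1) = 1/0.6002 ≈ 1.666.
The transfer multiplier is c × k ≈ 1.19, so ΔY = k × (c·ΔTR) = (−$370.566 billion) / 0.6002 ≈ −$617 billion.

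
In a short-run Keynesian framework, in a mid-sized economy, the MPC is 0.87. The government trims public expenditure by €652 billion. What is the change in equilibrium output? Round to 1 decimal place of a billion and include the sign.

Spending multiplier = 1/(1 − MPC) = 1/(1 − 0.87) = 1/0.13 ≈ 7.692.
ΔY = k × ΔG = (−€652 billion) / 0.13 ≈ −€5,015.4 billion.

−€5,015.4 billion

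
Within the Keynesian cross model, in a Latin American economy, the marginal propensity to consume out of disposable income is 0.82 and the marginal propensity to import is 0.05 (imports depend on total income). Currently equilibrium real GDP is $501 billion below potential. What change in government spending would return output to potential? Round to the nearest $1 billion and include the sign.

+$115 billion

Spending multiplier = 1/(1 − c + m) = 1/(1 − 0.82 + 0.05) = 1/0.23 ≈ 4.348.
Need ΔY = +$501 billion, so ΔG = ΔY/k = (+$501 billion) × 0.23 ≈ +$115 billion.
The government should increase government spending by $115 billion.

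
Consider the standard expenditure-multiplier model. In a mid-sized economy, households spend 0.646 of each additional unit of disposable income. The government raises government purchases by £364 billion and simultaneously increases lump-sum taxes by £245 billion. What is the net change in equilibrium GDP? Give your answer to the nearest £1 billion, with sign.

+£581 billion

Expenditure multiplier = 1/(1 − MPC) = 1/(1 − 0.646) = 1/0.354 ≈ 2.825.
ΔG contributes k·ΔG = (+£364 billion) / 0.354 ≈ +£1,028.2 billion.
ΔT of +£245 billion changes first-round spending by −c·ΔT = −£158.27 billion, contributing k·(−c·ΔT) = (−£158.27 billion) / 0.354 ≈ −£447.1 billion.
Net ΔY = k(ΔG − c·ΔT) = (+£205.73 billion) / 0.354 ≈ +£581 billion.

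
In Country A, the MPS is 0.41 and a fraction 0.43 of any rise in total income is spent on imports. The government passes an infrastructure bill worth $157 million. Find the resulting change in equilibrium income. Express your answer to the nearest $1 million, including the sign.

+$187 million

MPC = 1 − MPS = 1 − 0.41 = 0.59.
Expenditure multiplier = 1/(1 − c + m) = 1/(1 − 0.59 + 0.43) = 1/0.84 ≈ 1.19.
ΔY = k × ΔG = (+$157 million) / 0.84 ≈ +$187 million.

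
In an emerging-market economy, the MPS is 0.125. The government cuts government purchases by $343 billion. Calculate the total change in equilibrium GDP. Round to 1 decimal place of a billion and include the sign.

MPC = 1 − MPS = 1 − 0.125 = 0.875.
Spending multiplier = 1/(1 − MPC) = 1/(1 − 0.875) = 1/0.125 = 8.
ΔY = k × ΔG = (−$343 billion) / 0.125 = −$2,744 billion.

−$2,744.0 billion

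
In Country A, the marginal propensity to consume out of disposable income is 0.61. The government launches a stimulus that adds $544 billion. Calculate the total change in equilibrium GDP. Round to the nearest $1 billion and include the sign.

Spending multiplier = 1/(1 − MPC) = 1/(1 − 0.61) = 1/0.39 ≈ 2.564.
ΔY = k × ΔG = (+$544 billion) / 0.39 ≈ +$1,395 billion.

+$1,395 billion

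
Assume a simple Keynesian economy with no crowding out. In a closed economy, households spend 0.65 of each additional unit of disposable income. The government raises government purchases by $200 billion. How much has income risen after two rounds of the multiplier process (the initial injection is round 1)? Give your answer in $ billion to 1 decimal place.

$330.0 billion

Round 1 adds ΔG = $200 billion; each later round is MPC = 0.65 times the previous.
After 2 rounds: 200 + 130 = ΔG·(1 − c^2)/(1 − c) = 200 × (1 − 0.4225)/0.35 = $330 billion.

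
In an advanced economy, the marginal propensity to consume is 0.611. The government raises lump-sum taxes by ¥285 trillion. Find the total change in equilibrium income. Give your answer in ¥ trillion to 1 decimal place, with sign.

A lump-sum tax change of +¥285 trillion shifts disposable income by −¥285 trillion; first-round consumption changes by −c × ΔT = −0.611 × (+¥285 trillion) = −¥174.135 trillion.
Expenditure multiplier = 1/(1 − MPC) = 1/(1 − 0.611) = 1/0.389 ≈ 2.571.
The tax multiplier is −c × k ≈ −1.571, so ΔY = k × (−c·ΔT) = (−¥174.135 trillion) / 0.389 ≈ −¥447.6 trillion.

−¥447.6 trillion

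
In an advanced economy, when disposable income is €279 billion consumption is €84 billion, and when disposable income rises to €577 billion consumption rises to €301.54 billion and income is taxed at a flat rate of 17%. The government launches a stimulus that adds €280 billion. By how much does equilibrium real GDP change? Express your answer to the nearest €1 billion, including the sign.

+€710 billion

MPC = ΔC/ΔYd = (301.54 − 84)/(577 − 279) = 217.54/298 = 0.73.
Spending multiplier = 1/(1 − c(1−t)) = 1/(1 − 0.73×0.83) = 1/0.3941 ≈ 2.537.
ΔY = k × ΔG = (+€280 billion) / 0.3941 ≈ +€710 billion.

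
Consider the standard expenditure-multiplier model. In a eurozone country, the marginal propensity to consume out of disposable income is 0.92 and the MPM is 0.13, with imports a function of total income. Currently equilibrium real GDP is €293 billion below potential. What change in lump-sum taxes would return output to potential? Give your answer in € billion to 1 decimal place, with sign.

Spending multiplier = 1/(1 − c + m) = 1/(1 − 0.92 + 0.13) = 1/0.21 ≈ 4.762.
Tax multiplier = −c·k = −0.92/0.21 ≈ −4.381. Need ΔY = +€293 billion, so ΔT = ΔY/(−c·k) = −(+€293 billion) × 0.21 / 0.92 ≈ −€66.9 billion.
The government should cut lump-sum taxes by €66.9 billion.

−€66.9 billion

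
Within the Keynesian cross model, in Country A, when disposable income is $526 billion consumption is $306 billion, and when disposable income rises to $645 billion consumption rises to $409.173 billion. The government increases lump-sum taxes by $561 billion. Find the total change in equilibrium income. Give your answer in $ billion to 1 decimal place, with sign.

MPC = ΔC/ΔYd = (409.173 − 306)/(645 − 526) = 103.173/119 = 0.867.
A lump-sum tax change of +$561 billion shifts disposable income by −$561 billion; first-round consumption changes by −c × ΔT = −0.867 × (+$561 billion) = −$486.387 billion.
Expenditure multiplier = 1/(1 − MPC) = 1/(1 − 0.867) = 1/0.133 ≈ 7.519.
The tax multiplier is −c × k ≈ −6.519, so ΔY = k × (−c·ΔT) = (−$486.387 billion) / 0.133 ≈ −$3,657 billion.

−$3,657.0 billion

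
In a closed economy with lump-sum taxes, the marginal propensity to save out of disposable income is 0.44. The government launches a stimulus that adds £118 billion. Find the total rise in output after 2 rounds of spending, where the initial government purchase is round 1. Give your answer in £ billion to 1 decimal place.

MPC = 1 − MPS = 1 − 0.44 = 0.56.
Round 1 adds ΔG = £118 billion; each later round is MPC = 0.56 times the previous.
After 2 rounds: 118 + 66.08 = ΔG·(1 − c^2)/(1 − c) = 118 × (1 − 0.3136)/0.44 ≈ £184.1 billion.

£184.1 billion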